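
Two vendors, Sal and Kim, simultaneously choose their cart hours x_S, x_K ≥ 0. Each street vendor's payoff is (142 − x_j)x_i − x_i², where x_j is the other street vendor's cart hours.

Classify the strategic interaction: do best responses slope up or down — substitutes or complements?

strategic substitutes

Sal's payoff is (142 − x_K)x_S − x_S².
∂π/∂x_S = 142 − x_K − 2x_S = 0, so x_S = 71 − 0.5x_K.
The best-response slope dx_S/dx_K = −0.5 < 0: the reaction function is downward-sloping, so the choices are strategic substitutes.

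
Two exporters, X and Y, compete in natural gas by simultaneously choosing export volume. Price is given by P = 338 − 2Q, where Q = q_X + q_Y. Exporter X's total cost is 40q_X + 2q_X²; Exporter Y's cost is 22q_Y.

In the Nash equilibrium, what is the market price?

160

Exporter X's profit: π = q_X(338 − 2(q_X + q_Y)) − 40q_X − 2q_X².
∂π/∂q_X = 298 − 8q_X − 2q_Y = 0, so q_X = 37.25 − 0.25q_Y.
For Y: ∂π/∂q_Y = 316 − 4q_Y − 2q_X = 0 ⇒ q_Y = 79 − 0.5q_X.
Solving the two reaction functions simultaneously: (1 − (−0.25)(−0.5))q_X = 37.25 − 0.25·79, so 0.875q_X = 17.5 and q_X = 20.
Then q_Y = 79 − 0.5·20 = 69.
Equilibrium price: P = 338 − 2·89 = 160.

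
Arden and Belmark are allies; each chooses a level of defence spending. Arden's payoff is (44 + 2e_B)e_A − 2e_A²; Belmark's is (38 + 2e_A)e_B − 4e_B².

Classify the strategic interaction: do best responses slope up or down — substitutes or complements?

strategic complements

Expanding Arden's payoff: 44e_A + 2e_Be_A − 2e_A².
∂π/∂e_A = 44 + 2e_B − 4e_A = 0, so e_A = 11 + 0.5e_B.
The best-response slope de_A/de_B = 0.5 > 0: the reaction function is upward-sloping, so the choices are strategic complements.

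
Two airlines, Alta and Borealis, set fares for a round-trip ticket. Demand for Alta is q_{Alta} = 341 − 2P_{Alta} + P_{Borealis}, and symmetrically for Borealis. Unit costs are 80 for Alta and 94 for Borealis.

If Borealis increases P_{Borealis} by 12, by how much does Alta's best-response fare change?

3

Alta's profit: π = (P_{Alta} − 80)(341 − 2P_{Alta} + P_{Borealis}).
∂π/∂P_{Alta} = 501 − 4P_{Alta} + P_{Borealis} = 0 ⇒ P_{Alta} = 125.25 + 0.25P_{Borealis}.
The reaction-function slope is 0.25, so a 12-unit rise in P_{Borealis} moves P_{Alta} by 0.25 × 12 = 3. Alta's best response rises — the actions are strategic complements.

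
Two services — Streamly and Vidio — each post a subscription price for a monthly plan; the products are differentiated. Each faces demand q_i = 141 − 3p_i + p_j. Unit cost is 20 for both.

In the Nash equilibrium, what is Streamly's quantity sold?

Streamly's profit: π = (p_{Streamly} − 20)(141 − 3p_{Streamly} + p_{Vidio}).
∂π/∂p_{Streamly} = 201 − 6p_{Streamly} + p_{Vidio} = 0 ⇒ p_{Streamly} = 33.5 + (1/6)p_{Vidio}.
Setting p_{Streamly} = p_{Vidio} in the reaction function: p_{Streamly} = 33.5 + (1/6)p_{Streamly}, so p_{Streamly} = 33.5 / (5/6) = 40.2.
q_{Streamly} = 141 − 3·40.2 + 40.2 = 60.6.

60.6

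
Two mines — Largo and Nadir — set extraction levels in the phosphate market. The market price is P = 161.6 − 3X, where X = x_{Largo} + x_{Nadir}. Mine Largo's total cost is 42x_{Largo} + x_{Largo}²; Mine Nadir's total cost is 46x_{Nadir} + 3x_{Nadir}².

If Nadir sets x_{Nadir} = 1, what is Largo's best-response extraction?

Mine Largo's profit: π = x_{Largo}(161.6 − 3(x_{Largo} + x_{Nadir})) − 42x_{Largo} − x_{Largo}².
∂π/∂x_{Largo} = 119.6 − 8x_{Largo} − 3x_{Nadir} = 0, so x_{Largo} = 14.95 − 0.375x_{Nadir}.
At x_{Nadir} = 1: x_{Largo} = 14.95 − 0.375·1 = 14.575.

14.575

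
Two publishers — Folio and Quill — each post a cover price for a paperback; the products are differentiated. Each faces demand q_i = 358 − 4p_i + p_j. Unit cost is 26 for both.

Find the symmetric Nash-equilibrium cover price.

Folio's profit: π = (p_{Folio} − 26)(358 − 4p_{Folio} + p_{Quill}).
∂π/∂p_{Folio} = 462 − 8p_{Folio} + p_{Quill} = 0 ⇒ p_{Folio} = 57.75 + 0.125p_{Quill}.
Setting p_{Folio} = p_{Quill} in the reaction function: p_{Folio} = 57.75 + 0.125p_{Folio}, so p_{Folio} = 57.75 / 0.875 = 66.

66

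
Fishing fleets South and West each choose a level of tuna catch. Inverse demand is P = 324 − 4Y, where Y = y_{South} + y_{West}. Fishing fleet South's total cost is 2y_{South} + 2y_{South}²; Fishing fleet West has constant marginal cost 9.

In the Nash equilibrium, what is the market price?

133.6

Fishing fleet South's profit: π = y_{South}(324 − 4(y_{South} + y_{West})) − 2y_{South} − 2y_{South}².
∂π/∂y_{South} = 322 − 12y_{South} − 4y_{West} = 0, so y_{South} = 161/6 − (1/3)y_{West}.
For West: ∂π/∂y_{West} = 315 − 8y_{West} − 4y_{South} = 0 ⇒ y_{West} = 39.375 − 0.5y_{South}.
Plugging y_{West} into South's best response: y_{South} = 161/6 − (1/3)(39.375 − 0.5y_{South}) ⇒ (5/6)y_{South} = 329/24, so y_{South} = 16.45.
Then y_{West} = 39.375 − 0.5·16.45 = 31.15.
Equilibrium price: P = 324 − 4·47.6 = 133.6.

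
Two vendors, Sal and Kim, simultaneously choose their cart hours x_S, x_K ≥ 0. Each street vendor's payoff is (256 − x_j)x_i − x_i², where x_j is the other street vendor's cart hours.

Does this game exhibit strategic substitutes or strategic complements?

strategic substitutes

Sal's payoff is (256 − x_K)x_S − x_S².
∂π/∂x_S = 256 − x_K − 2x_S = 0, so x_S = 128 − 0.5x_K.
The best-response slope dx_S/dx_K = −0.5 < 0: the reaction function is downward-sloping, so the choices are strategic substitutes.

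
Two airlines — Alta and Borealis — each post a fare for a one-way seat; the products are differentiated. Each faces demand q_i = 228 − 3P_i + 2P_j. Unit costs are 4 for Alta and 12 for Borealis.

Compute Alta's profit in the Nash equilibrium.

9918.75

Alta's profit: π = (P_{Alta} − 4)(228 − 3P_{Alta} + 2P_{Borealis}).
∂π/∂P_{Alta} = 240 − 6P_{Alta} + 2P_{Borealis} = 0 ⇒ P_{Alta} = 40 + (1/3)P_{Borealis}.
Similarly P_{Borealis} = 44 + (1/3)P_{Alta}.
Solving the two reaction functions simultaneously: (1 − (1/3)(1/3))P_{Alta} = 40 + (1/3)·44, so (8/9)P_{Alta} = 164/3 and P_{Alta} = 61.5.
Then P_{Borealis} = 44 + (1/3)·61.5 = 64.5.
q_{Alta} = 228 − 3·61.5 + 2·64.5 = 172.5.
Profit = (61.5 − 4)·172.5 = 9918.75.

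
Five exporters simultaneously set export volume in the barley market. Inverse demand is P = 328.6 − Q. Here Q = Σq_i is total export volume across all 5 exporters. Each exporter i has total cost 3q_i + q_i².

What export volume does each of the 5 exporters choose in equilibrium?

A representative exporter's profit is π_i = q_i(328.6 − Q) − 3q_i − q_i², with Q = q_i + Σ_{j≠i} q_j.
First-order condition: 325.6 − 4q_i − Σ_{j≠i} q_j = 0.
Imposing symmetry (q_j = q for all j) turns Σ_{j≠i} q_j into 4q, so 325.6 = 8q and q = 40.7.

40.7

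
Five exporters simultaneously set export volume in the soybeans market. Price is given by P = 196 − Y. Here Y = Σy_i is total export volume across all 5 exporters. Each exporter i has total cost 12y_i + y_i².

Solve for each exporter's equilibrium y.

A representative exporter's profit is π_i = y_i(196 − Y) − 12y_i − y_i², with Y = y_i + Σ_{j≠i} y_j.
First-order condition: 184 − 4y_i − Σ_{j≠i} y_j = 0.
Imposing symmetry (y_j = y for all j) turns Σ_{j≠i} y_j into 4y, so 184 = 8y and y = 23.

23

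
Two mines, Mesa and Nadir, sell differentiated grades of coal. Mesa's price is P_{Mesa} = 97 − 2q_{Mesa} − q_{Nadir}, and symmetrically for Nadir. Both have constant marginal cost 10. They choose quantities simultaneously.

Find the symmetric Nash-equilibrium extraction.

17.4

Mine Mesa's profit: π = q_{Mesa}(97 − 2q_{Mesa} − q_{Nadir}) − 10q_{Mesa}.
∂π/∂q_{Mesa} = 87 − 4q_{Mesa} − q_{Nadir} = 0 ⇒ q_{Mesa} = 21.75 − 0.25q_{Nadir}.
By symmetry q_{Nadir} = q_{Mesa}; substituting into the reaction function, 1.25q_{Mesa} = 21.75 and q_{Mesa} = 17.4.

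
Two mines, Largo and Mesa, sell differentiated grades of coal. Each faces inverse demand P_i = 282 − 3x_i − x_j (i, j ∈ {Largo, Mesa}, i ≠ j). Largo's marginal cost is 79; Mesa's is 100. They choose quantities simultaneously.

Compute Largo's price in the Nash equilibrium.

167.8

Mine Largo's profit: π = x_{Largo}(282 − 3x_{Largo} − x_{Mesa}) − 79x_{Largo}.
∂π/∂x_{Largo} = 203 − 6x_{Largo} − x_{Mesa} = 0 ⇒ x_{Largo} = 203/6 − (1/6)x_{Mesa}.
Similarly x_{Mesa} = 91/3 − (1/6)x_{Largo}.
Plugging x_{Mesa} into Largo's best response: x_{Largo} = 203/6 − (1/6)(91/3 − (1/6)x_{Largo}) ⇒ (35/36)x_{Largo} = 259/9, so x_{Largo} = 29.6.
Then x_{Mesa} = 91/3 − (1/6)·29.6 = 25.4.
P_{Largo} = 282 − 3·29.6 − 25.4 = 167.8.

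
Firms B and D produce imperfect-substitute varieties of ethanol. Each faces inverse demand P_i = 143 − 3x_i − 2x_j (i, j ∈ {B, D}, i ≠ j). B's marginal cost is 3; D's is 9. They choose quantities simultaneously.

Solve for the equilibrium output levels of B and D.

Firm B's profit: π = x_B(143 − 3x_B − 2x_D) − 3x_B.
∂π/∂x_B = 140 − 6x_B − 2x_D = 0 ⇒ x_B = 70/3 − (1/3)x_D.
Similarly x_D = 67/3 − (1/3)x_B.
Plugging x_D into B's best response: x_B = 70/3 − (1/3)(67/3 − (1/3)x_B) ⇒ (8/9)x_B = 143/9, so x_B = 17.875.
Then x_D = 67/3 − (1/3)·17.875 = 16.375.

17.875, 16.375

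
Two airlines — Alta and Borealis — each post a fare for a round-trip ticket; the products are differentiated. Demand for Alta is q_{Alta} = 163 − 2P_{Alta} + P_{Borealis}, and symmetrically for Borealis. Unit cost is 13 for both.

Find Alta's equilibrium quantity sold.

100

Alta's profit: π = (P_{Alta} − 13)(163 − 2P_{Alta} + P_{Borealis}).
∂π/∂P_{Alta} = 189 − 4P_{Alta} + P_{Borealis} = 0 ⇒ P_{Alta} = 47.25 + 0.25P_{Borealis}.
Setting P_{Alta} = P_{Borealis} in the reaction function: P_{Alta} = 47.25 + 0.25P_{Alta}, so P_{Alta} = 47.25 / 0.75 = 63.
q_{Alta} = 163 − 2·63 + 63 = 100.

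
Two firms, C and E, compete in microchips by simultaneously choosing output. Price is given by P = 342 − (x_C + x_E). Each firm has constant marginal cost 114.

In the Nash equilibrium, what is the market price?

190

Firm C's profit: π = x_C(342 − (x_C + x_E)) − 114x_C.
∂π/∂x_C = 228 − 2x_C − x_E = 0, so x_C = 114 − 0.5x_E.
Setting x_C = x_E in the reaction function: x_C = 114 − 0.5x_C, so x_C = 114 / 1.5 = 76.
Equilibrium price: P = 342 − 152 = 190.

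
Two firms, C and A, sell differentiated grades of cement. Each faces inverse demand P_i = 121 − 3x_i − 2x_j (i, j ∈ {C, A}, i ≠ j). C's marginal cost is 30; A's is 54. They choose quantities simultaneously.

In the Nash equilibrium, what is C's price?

68.625

Firm C's profit: π = x_C(121 − 3x_C − 2x_A) − 30x_C.
∂π/∂x_C = 91 − 6x_C − 2x_A = 0 ⇒ x_C = 91/6 − (1/3)x_A.
Similarly x_A = 67/6 − (1/3)x_C.
Plugging x_A into C's best response: x_C = 91/6 − (1/3)(67/6 − (1/3)x_C) ⇒ (8/9)x_C = 103/9, so x_C = 12.875.
Then x_A = 67/6 − (1/3)·12.875 = 6.875.
P_C = 121 − 3·12.875 − 2·6.875 = 68.625.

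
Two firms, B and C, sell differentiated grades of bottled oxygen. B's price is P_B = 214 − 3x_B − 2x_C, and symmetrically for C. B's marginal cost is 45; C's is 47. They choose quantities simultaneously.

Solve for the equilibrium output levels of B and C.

Firm B's profit: π = x_B(214 − 3x_B − 2x_C) − 45x_B.
∂π/∂x_B = 169 − 6x_B − 2x_C = 0 ⇒ x_B = 169/6 − (1/3)x_C.
Similarly x_C = 167/6 − (1/3)x_B.
Solving the two reaction functions simultaneously: (1 − (−1/3)(−1/3))x_B = 169/6 − (1/3)·(167/6), so (8/9)x_B = 170/9 and x_B = 21.25.
Then x_C = 167/6 − (1/3)·21.25 = 20.75.

21.25, 20.75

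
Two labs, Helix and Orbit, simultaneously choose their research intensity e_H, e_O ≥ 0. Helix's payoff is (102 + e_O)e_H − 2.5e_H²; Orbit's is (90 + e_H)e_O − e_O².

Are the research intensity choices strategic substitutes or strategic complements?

strategic complements

Expanding Helix's payoff: 102e_H + e_Oe_H − 2.5e_H².
∂π/∂e_H = 102 + e_O − 5e_H = 0, so e_H = 20.4 + 0.2e_O.
The best-response slope de_H/de_O = 0.2 > 0: the reaction function is upward-sloping, so the choices are strategic complements.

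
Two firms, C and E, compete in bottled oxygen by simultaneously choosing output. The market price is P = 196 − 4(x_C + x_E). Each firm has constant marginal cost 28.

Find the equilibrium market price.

84

Firm C's profit: π = x_C(196 − 4(x_C + x_E)) − 28x_C.
∂π/∂x_C = 168 − 8x_C − 4x_E = 0, so x_C = 21 − 0.5x_E.
The game is symmetric, so in equilibrium x_E = x_C: the reaction function gives 1.5x_C = 21, hence x_C = 14.
Equilibrium price: P = 196 − 4·28 = 84.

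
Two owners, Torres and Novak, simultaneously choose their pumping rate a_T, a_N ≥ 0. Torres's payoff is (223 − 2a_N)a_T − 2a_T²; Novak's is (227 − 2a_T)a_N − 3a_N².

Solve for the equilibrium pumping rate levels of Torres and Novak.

44.2, 23.1

Expanding Torres's payoff: 223a_T − 2a_Na_T − 2a_T².
∂π/∂a_T = 223 − 2a_N − 4a_T = 0, so a_T = 55.75 − 0.5a_N.
Likewise for Novak: a_N = 227/6 − (1/3)a_T.
Substituting the second reaction function into the first: a_T = 55.75 − 0.5(227/6 − (1/3)a_T), which gives (5/6)a_T = 221/6 ⇒ a_T = 44.2.
Then a_N = 227/6 − (1/3)·44.2 = 23.1.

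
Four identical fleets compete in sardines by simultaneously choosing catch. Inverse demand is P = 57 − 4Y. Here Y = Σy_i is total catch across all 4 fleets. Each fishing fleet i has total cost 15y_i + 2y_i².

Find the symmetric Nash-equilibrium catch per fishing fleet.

A representative fishing fleet's profit is π_i = y_i(57 − 4Y) − 15y_i − 2y_i², with Y = y_i + Σ_{j≠i} y_j.
First-order condition: 42 − 12y_i − 4Σ_{j≠i} y_j = 0.
With identical fishing fleets, set every y_j = y: then 42 − 12y − 12y = 0, i.e. y = 42/24 = 1.75.

1.75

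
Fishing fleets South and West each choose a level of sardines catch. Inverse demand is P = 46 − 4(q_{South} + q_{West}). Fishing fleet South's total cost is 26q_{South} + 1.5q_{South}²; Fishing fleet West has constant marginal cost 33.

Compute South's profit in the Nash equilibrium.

Fishing fleet South's profit: π = q_{South}(46 − 4(q_{South} + q_{West})) − 26q_{South} − 1.5q_{South}².
∂π/∂q_{South} = 20 − 11q_{South} − 4q_{West} = 0, so q_{South} = 20/11 − (4/11)q_{West}.
For West: ∂π/∂q_{West} = 13 − 8q_{West} − 4q_{South} = 0 ⇒ q_{West} = 1.625 − 0.5q_{South}.
Plugging q_{West} into South's best response: q_{South} = 20/11 − (4/11)(1.625 − 0.5q_{South}) ⇒ (9/11)q_{South} = 27/22, so q_{South} = 1.5.
Then q_{West} = 1.625 − 0.5·1.5 = 0.875.
Price P = 46 − 4·2.375 = 36.5.
South's profit: (36.5 − 26)·1.5 − 1.5(1.5)² = 12.375.

12.375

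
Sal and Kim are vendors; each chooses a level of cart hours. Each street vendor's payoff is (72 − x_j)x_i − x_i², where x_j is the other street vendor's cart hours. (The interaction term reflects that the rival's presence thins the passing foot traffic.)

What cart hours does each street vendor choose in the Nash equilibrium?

24

Sal's payoff is (72 − x_K)x_S − x_S².
∂π/∂x_S = 72 − x_K − 2x_S = 0, so x_S = 36 − 0.5x_K.
The game is symmetric, so in equilibrium x_K = x_S: the reaction function gives 1.5x_S = 36, hence x_S = 24.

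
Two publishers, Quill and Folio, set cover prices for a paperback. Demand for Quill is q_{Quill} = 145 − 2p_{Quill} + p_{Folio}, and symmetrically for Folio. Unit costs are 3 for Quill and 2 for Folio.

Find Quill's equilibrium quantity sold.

94.4

Quill's profit: π = (p_{Quill} − 3)(145 − 2p_{Quill} + p_{Folio}).
∂π/∂p_{Quill} = 151 − 4p_{Quill} + p_{Folio} = 0 ⇒ p_{Quill} = 37.75 + 0.25p_{Folio}.
Similarly p_{Folio} = 37.25 + 0.25p_{Quill}.
Substituting the second reaction function into the first: p_{Quill} = 37.75 + 0.25(37.25 + 0.25p_{Quill}), which gives 0.9375p_{Quill} = 47.0625 ⇒ p_{Quill} = 50.2.
Then p_{Folio} = 37.25 + 0.25·50.2 = 49.8.
q_{Quill} = 145 − 2·50.2 + 49.8 = 94.4.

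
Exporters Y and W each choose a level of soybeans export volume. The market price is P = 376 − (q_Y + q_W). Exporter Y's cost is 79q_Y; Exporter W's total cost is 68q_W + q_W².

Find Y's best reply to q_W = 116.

90.5

Exporter Y's profit: π = q_Y(376 − (q_Y + q_W)) − 79q_Y.
∂π/∂q_Y = 297 − 2q_Y − q_W = 0, so q_Y = 148.5 − 0.5q_W.
At q_W = 116: q_Y = 148.5 − 0.5·116 = 90.5.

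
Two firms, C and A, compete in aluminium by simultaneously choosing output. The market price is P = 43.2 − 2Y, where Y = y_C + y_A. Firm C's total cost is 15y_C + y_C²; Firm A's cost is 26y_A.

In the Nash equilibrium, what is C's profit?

46.0992

Firm C's profit: π = y_C(43.2 − 2(y_C + y_A)) − 15y_C − y_C².
∂π/∂y_C = 28.2 − 6y_C − 2y_A = 0, so y_C = 4.7 − (1/3)y_A.
For A: ∂π/∂y_A = 17.2 − 4y_A − 2y_C = 0 ⇒ y_A = 4.3 − 0.5y_C.
Substituting the second reaction function into the first: y_C = 4.7 − (1/3)(4.3 − 0.5y_C), which gives (5/6)y_C = 49/15 ⇒ y_C = 3.92.
Then y_A = 4.3 − 0.5·3.92 = 2.34.
Price P = 43.2 − 2·6.26 = 30.68.
C's profit: (30.68 − 15)·3.92 − (3.92)² = 46.0992.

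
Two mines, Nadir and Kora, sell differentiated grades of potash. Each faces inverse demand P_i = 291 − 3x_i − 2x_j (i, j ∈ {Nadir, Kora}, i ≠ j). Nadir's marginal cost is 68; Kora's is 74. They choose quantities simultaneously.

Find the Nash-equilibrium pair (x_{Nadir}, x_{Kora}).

Mine Nadir's profit: π = x_{Nadir}(291 − 3x_{Nadir} − 2x_{Kora}) − 68x_{Nadir}.
∂π/∂x_{Nadir} = 223 − 6x_{Nadir} − 2x_{Kora} = 0 ⇒ x_{Nadir} = 223/6 − (1/3)x_{Kora}.
Similarly x_{Kora} = 217/6 − (1/3)x_{Nadir}.
Substituting the second reaction function into the first: x_{Nadir} = 223/6 − (1/3)(217/6 − (1/3)x_{Nadir}), which gives (8/9)x_{Nadir} = 226/9 ⇒ x_{Nadir} = 28.25.
Then x_{Kora} = 217/6 − (1/3)·28.25 = 26.75.

28.25, 26.75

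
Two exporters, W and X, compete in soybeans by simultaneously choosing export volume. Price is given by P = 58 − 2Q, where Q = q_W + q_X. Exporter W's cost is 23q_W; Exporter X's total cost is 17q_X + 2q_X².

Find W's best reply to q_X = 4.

Exporter W's profit: π = q_W(58 − 2(q_W + q_X)) − 23q_W.
∂π/∂q_W = 35 − 4q_W − 2q_X = 0, so q_W = 8.75 − 0.5q_X.
At q_X = 4: q_W = 8.75 − 0.5·4 = 6.75.

6.75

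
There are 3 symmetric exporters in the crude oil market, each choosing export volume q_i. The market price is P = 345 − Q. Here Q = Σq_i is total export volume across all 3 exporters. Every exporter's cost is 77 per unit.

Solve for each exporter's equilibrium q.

A representative exporter's profit is π_i = q_i(345 − Q) − 77q_i, with Q = q_i + Σ_{j≠i} q_j.
First-order condition: 268 − 2q_i − Σ_{j≠i} q_j = 0.
In a symmetric equilibrium every exporter chooses the same q, so Σ_{j≠i} q_j = 2q. The condition becomes 268 − 4q = 0, giving q = 268/4 = 67.

67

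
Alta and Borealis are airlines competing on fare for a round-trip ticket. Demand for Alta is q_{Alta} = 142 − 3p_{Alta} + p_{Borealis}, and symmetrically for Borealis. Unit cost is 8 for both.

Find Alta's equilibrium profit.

1905.12

Alta's profit: π = (p_{Alta} − 8)(142 − 3p_{Alta} + p_{Borealis}).
∂π/∂p_{Alta} = 166 − 6p_{Alta} + p_{Borealis} = 0 ⇒ p_{Alta} = 83/3 + (1/6)p_{Borealis}.
Setting p_{Alta} = p_{Borealis} in the reaction function: p_{Alta} = 83/3 + (1/6)p_{Alta}, so p_{Alta} = (83/3) / (5/6) = 33.2.
q_{Alta} = 142 − 3·33.2 + 33.2 = 75.6.
Profit = (33.2 − 8)·75.6 = 1905.12.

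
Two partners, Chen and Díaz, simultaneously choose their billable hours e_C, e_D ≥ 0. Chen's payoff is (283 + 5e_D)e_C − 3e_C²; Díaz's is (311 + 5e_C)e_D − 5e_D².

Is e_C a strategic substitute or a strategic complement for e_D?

Expanding Chen's payoff: 283e_C + 5e_De_C − 3e_C².
∂π/∂e_C = 283 + 5e_D − 6e_C = 0, so e_C = 283/6 + (5/6)e_D.
The best-response slope de_C/de_D = 5/6 > 0: the reaction function is upward-sloping, so the choices are strategic complements.

strategic complements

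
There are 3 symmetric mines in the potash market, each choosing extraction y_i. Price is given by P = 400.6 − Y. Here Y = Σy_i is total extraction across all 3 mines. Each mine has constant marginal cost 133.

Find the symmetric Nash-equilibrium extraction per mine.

A representative mine's profit is π_i = y_i(400.6 − Y) − 133y_i, with Y = y_i + Σ_{j≠i} y_j.
First-order condition: 267.6 − 2y_i − Σ_{j≠i} y_j = 0.
Imposing symmetry (y_j = y for all j) turns Σ_{j≠i} y_j into 2y, so 267.6 = 4y and y = 66.9.

66.9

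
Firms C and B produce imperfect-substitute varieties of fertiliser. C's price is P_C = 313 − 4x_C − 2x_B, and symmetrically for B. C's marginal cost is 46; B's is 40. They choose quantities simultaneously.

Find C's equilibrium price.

Firm C's profit: π = x_C(313 − 4x_C − 2x_B) − 46x_C.
∂π/∂x_C = 267 − 8x_C − 2x_B = 0 ⇒ x_C = 33.375 − 0.25x_B.
Similarly x_B = 34.125 − 0.25x_C.
Plugging x_B into C's best response: x_C = 33.375 − 0.25(34.125 − 0.25x_C) ⇒ 0.9375x_C = 795/32, so x_C = 26.5.
Then x_B = 34.125 − 0.25·26.5 = 27.5.
P_C = 313 − 4·26.5 − 2·27.5 = 152.

152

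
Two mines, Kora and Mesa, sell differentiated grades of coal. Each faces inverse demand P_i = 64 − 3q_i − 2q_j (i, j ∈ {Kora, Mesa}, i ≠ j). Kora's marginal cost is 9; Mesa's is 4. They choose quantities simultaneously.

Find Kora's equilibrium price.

Mine Kora's profit: π = q_{Kora}(64 − 3q_{Kora} − 2q_{Mesa}) − 9q_{Kora}.
∂π/∂q_{Kora} = 55 − 6q_{Kora} − 2q_{Mesa} = 0 ⇒ q_{Kora} = 55/6 − (1/3)q_{Mesa}.
Similarly q_{Mesa} = 10 − (1/3)q_{Kora}.
Plugging q_{Mesa} into Kora's best response: q_{Kora} = 55/6 − (1/3)(10 − (1/3)q_{Kora}) ⇒ (8/9)q_{Kora} = 35/6, so q_{Kora} = 6.5625.
Then q_{Mesa} = 10 − (1/3)·6.5625 = 7.8125.
P_{Kora} = 64 − 3·6.5625 − 2·7.8125 = 28.6875.

28.6875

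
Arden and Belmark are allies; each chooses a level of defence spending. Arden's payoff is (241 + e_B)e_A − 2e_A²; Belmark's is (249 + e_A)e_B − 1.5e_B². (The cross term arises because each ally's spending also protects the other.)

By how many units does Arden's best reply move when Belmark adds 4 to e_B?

Expanding Arden's payoff: 241e_A + e_Be_A − 2e_A².
∂π/∂e_A = 241 + e_B − 4e_A = 0, so e_A = 60.25 + 0.25e_B.
The reaction-function slope is 0.25, so a 4-unit rise in e_B moves e_A by 0.25 × 4 = 1. Arden's best response rises — the actions are strategic complements.

1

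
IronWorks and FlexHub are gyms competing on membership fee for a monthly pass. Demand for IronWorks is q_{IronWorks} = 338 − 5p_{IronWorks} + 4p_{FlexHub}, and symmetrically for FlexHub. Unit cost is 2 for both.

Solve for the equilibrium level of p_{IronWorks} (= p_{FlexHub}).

IronWorks's profit: π = (p_{IronWorks} − 2)(338 − 5p_{IronWorks} + 4p_{FlexHub}).
∂π/∂p_{IronWorks} = 348 − 10p_{IronWorks} + 4p_{FlexHub} = 0 ⇒ p_{IronWorks} = 34.8 + 0.4p_{FlexHub}.
The game is symmetric, so in equilibrium p_{FlexHub} = p_{IronWorks}: the reaction function gives 0.6p_{IronWorks} = 34.8, hence p_{IronWorks} = 58.

58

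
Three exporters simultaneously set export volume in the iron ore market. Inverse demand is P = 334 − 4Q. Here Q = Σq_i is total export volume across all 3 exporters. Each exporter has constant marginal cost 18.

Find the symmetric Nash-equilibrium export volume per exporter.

A representative exporter's profit is π_i = q_i(334 − 4Q) − 18q_i, with Q = q_i + Σ_{j≠i} q_j.
First-order condition: 316 − 8q_i − 4Σ_{j≠i} q_j = 0.
In a symmetric equilibrium every exporter chooses the same q, so Σ_{j≠i} q_j = 2q. The condition becomes 316 − 16q = 0, giving q = 316/16 = 19.75.

19.75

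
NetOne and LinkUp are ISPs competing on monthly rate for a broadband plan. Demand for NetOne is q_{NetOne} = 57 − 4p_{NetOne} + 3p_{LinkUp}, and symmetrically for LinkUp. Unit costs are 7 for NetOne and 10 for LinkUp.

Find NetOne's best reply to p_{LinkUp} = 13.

NetOne's profit: π = (p_{NetOne} − 7)(57 − 4p_{NetOne} + 3p_{LinkUp}).
∂π/∂p_{NetOne} = 85 − 8p_{NetOne} + 3p_{LinkUp} = 0 ⇒ p_{NetOne} = 10.625 + 0.375p_{LinkUp}.
At p_{LinkUp} = 13: p_{NetOne} = 10.625 + 0.375·13 = 15.5.

15.5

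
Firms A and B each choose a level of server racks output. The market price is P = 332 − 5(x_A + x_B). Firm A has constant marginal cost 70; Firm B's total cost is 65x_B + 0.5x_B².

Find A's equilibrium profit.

Firm A's profit: π = x_A(332 − 5(x_A + x_B)) − 70x_A.
∂π/∂x_A = 262 − 10x_A − 5x_B = 0, so x_A = 26.2 − 0.5x_B.
For B: ∂π/∂x_B = 267 − 11x_B − 5x_A = 0 ⇒ x_B = 267/11 − (5/11)x_A.
Plugging x_B into A's best response: x_A = 26.2 − 0.5(267/11 − (5/11)x_A) ⇒ (17/22)x_A = 1547/110, so x_A = 18.2.
Then x_B = 267/11 − (5/11)·18.2 = 16.
Price P = 332 − 5·34.2 = 161.
A's profit: (161 − 70)·18.2 = 1656.2.

1656.2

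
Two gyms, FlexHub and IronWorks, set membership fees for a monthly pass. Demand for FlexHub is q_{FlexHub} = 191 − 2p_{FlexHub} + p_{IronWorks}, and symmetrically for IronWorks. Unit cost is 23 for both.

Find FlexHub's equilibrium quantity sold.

FlexHub's profit: π = (p_{FlexHub} − 23)(191 − 2p_{FlexHub} + p_{IronWorks}).
∂π/∂p_{FlexHub} = 237 − 4p_{FlexHub} + p_{IronWorks} = 0 ⇒ p_{FlexHub} = 59.25 + 0.25p_{IronWorks}.
The game is symmetric, so in equilibrium p_{IronWorks} = p_{FlexHub}: the reaction function gives 0.75p_{FlexHub} = 59.25, hence p_{FlexHub} = 79.
q_{FlexHub} = 191 − 2·79 + 79 = 112.

112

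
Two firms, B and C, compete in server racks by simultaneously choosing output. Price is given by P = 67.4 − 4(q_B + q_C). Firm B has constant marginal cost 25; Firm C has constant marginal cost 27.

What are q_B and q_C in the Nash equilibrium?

Firm B's profit: π = q_B(67.4 − 4(q_B + q_C)) − 25q_B.
∂π/∂q_B = 42.4 − 8q_B − 4q_C = 0, so q_B = 5.3 − 0.5q_C.
By the same steps for C: q_C = 5.05 − 0.5q_B.
Solving the two reaction functions simultaneously: (1 − (−0.5)(−0.5))q_B = 5.3 − 0.5·5.05, so 0.75q_B = 2.775 and q_B = 3.7.
Then q_C = 5.05 − 0.5·3.7 = 3.2.

3.7, 3.2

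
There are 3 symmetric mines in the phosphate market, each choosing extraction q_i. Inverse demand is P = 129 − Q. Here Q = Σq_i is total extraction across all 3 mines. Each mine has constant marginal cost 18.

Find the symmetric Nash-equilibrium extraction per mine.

27.75

A representative mine's profit is π_i = q_i(129 − Q) − 18q_i, with Q = q_i + Σ_{j≠i} q_j.
First-order condition: 111 − 2q_i − Σ_{j≠i} q_j = 0.
Imposing symmetry (q_j = q for all j) turns Σ_{j≠i} q_j into 2q, so 111 = 4q and q = 27.75.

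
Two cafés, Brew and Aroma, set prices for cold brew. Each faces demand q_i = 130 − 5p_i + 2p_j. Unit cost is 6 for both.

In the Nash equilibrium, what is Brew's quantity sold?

70

Brew's profit: π = (p_{Brew} − 6)(130 − 5p_{Brew} + 2p_{Aroma}).
∂π/∂p_{Brew} = 160 − 10p_{Brew} + 2p_{Aroma} = 0 ⇒ p_{Brew} = 16 + 0.2p_{Aroma}.
Setting p_{Brew} = p_{Aroma} in the reaction function: p_{Brew} = 16 + 0.2p_{Brew}, so p_{Brew} = 16 / 0.8 = 20.
q_{Brew} = 130 − 5·20 + 2·20 = 70.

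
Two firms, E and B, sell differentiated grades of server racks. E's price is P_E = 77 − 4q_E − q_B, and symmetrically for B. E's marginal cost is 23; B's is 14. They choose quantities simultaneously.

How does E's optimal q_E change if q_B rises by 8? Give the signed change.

-1

Firm E's profit: π = q_E(77 − 4q_E − q_B) − 23q_E.
∂π/∂q_E = 54 − 8q_E − q_B = 0 ⇒ q_E = 6.75 − 0.125q_B.
The reaction-function slope is −0.125, so an 8-unit rise in q_B moves q_E by −0.125 × 8 = −1. E's best response falls — the actions are strategic substitutes.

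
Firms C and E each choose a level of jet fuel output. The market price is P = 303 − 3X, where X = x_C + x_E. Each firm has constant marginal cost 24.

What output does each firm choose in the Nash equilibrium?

Firm C's profit: π = x_C(303 − 3(x_C + x_E)) − 24x_C.
∂π/∂x_C = 279 − 6x_C − 3x_E = 0, so x_C = 46.5 − 0.5x_E.
Setting x_C = x_E in the reaction function: x_C = 46.5 − 0.5x_C, so x_C = 46.5 / 1.5 = 31.

31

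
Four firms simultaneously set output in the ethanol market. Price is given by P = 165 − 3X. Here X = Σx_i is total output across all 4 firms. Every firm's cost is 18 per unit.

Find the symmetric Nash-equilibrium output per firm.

A representative firm's profit is π_i = x_i(165 − 3X) − 18x_i, with X = x_i + Σ_{j≠i} x_j.
First-order condition: 147 − 6x_i − 3Σ_{j≠i} x_j = 0.
Imposing symmetry (x_j = x for all j) turns Σ_{j≠i} x_j into 3x, so 147 = 15x and x = 9.8.

9.8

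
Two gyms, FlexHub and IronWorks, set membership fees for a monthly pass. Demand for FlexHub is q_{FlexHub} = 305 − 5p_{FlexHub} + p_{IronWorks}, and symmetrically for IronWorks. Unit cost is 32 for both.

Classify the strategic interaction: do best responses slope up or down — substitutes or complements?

FlexHub's profit: π = (p_{FlexHub} − 32)(305 − 5p_{FlexHub} + p_{IronWorks}).
∂π/∂p_{FlexHub} = 465 − 10p_{FlexHub} + p_{IronWorks} = 0 ⇒ p_{FlexHub} = 46.5 + 0.1p_{IronWorks}.
The best-response slope dp_{FlexHub}/dp_{IronWorks} = 0.1 > 0: the reaction function is upward-sloping, so the choices are strategic complements.

strategic complements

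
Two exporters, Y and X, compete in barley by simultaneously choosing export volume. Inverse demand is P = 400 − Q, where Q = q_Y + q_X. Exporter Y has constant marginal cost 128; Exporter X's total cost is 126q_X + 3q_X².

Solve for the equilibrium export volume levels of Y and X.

126.8, 18.4

Exporter Y's profit: π = q_Y(400 − (q_Y + q_X)) − 128q_Y.
∂π/∂q_Y = 272 − 2q_Y − q_X = 0, so q_Y = 136 − 0.5q_X.
For X: ∂π/∂q_X = 274 − 8q_X − q_Y = 0 ⇒ q_X = 34.25 − 0.125q_Y.
Plugging q_X into Y's best response: q_Y = 136 − 0.5(34.25 − 0.125q_Y) ⇒ 0.9375q_Y = 118.875, so q_Y = 126.8.
Then q_X = 34.25 − 0.125·126.8 = 18.4.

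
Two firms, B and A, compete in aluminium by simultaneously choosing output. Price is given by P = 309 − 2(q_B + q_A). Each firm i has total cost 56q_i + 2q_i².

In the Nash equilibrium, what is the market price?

207.8

Firm B's profit: π = q_B(309 − 2(q_B + q_A)) − 56q_B − 2q_B².
∂π/∂q_B = 253 − 8q_B − 2q_A = 0, so q_B = 31.625 − 0.25q_A.
The game is symmetric, so in equilibrium q_A = q_B: the reaction function gives 1.25q_B = 31.625, hence q_B = 25.3.
Equilibrium price: P = 309 − 2·50.6 = 207.8.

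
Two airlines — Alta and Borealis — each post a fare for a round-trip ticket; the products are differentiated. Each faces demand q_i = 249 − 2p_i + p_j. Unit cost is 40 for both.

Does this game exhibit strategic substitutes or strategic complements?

strategic complements

Alta's profit: π = (p_{Alta} − 40)(249 − 2p_{Alta} + p_{Borealis}).
∂π/∂p_{Alta} = 329 − 4p_{Alta} + p_{Borealis} = 0 ⇒ p_{Alta} = 82.25 + 0.25p_{Borealis}.
The best-response slope dp_{Alta}/dp_{Borealis} = 0.25 > 0: the reaction function is upward-sloping, so the choices are strategic complements.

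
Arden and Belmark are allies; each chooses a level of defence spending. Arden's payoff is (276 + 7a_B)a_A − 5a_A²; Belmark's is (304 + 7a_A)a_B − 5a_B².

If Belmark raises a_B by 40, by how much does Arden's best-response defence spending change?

28

Expanding Arden's payoff: 276a_A + 7a_Ba_A − 5a_A².
∂π/∂a_A = 276 + 7a_B − 10a_A = 0, so a_A = 27.6 + 0.7a_B.
The reaction-function slope is 0.7, so a 40-unit rise in a_B moves a_A by 0.7 × 40 = 28. Arden's best response rises — the actions are strategic complements.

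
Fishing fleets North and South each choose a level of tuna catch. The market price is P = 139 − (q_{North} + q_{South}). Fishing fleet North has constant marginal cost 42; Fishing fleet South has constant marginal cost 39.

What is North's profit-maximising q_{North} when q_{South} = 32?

32.5

Fishing fleet North's profit: π = q_{North}(139 − (q_{North} + q_{South})) − 42q_{North}.
∂π/∂q_{North} = 97 − 2q_{North} − q_{South} = 0, so q_{North} = 48.5 − 0.5q_{South}.
At q_{South} = 32: q_{North} = 48.5 − 0.5·32 = 32.5.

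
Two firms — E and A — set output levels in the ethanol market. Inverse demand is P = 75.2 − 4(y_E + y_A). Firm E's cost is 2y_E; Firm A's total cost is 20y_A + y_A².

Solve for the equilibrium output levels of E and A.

Firm E's profit: π = y_E(75.2 − 4(y_E + y_A)) − 2y_E.
∂π/∂y_E = 73.2 − 8y_E − 4y_A = 0, so y_E = 9.15 − 0.5y_A.
For A: ∂π/∂y_A = 55.2 − 10y_A − 4y_E = 0 ⇒ y_A = 5.52 − 0.4y_E.
Solving the two reaction functions simultaneously: (1 − (−0.5)(−0.4))y_E = 9.15 − 0.5·5.52, so 0.8y_E = 6.39 and y_E = 7.9875.
Then y_A = 5.52 − 0.4·7.9875 = 2.325.

7.9875, 2.325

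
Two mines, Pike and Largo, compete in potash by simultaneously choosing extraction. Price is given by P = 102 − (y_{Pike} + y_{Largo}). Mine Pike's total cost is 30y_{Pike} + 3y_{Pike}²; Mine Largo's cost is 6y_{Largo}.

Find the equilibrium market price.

Mine Pike's profit: π = y_{Pike}(102 − (y_{Pike} + y_{Largo})) − 30y_{Pike} − 3y_{Pike}².
∂π/∂y_{Pike} = 72 − 8y_{Pike} − y_{Largo} = 0, so y_{Pike} = 9 − 0.125y_{Largo}.
For Largo: ∂π/∂y_{Largo} = 96 − 2y_{Largo} − y_{Pike} = 0 ⇒ y_{Largo} = 48 − 0.5y_{Pike}.
Substituting the second reaction function into the first: y_{Pike} = 9 − 0.125(48 − 0.5y_{Pike}), which gives 0.9375y_{Pike} = 3 ⇒ y_{Pike} = 3.2.
Then y_{Largo} = 48 − 0.5·3.2 = 46.4.
Equilibrium price: P = 102 − 49.6 = 52.4.

52.4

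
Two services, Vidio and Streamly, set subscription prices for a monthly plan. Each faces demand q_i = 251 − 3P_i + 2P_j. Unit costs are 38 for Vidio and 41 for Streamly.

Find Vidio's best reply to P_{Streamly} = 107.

Vidio's profit: π = (P_{Vidio} − 38)(251 − 3P_{Vidio} + 2P_{Streamly}).
∂π/∂P_{Vidio} = 365 − 6P_{Vidio} + 2P_{Streamly} = 0 ⇒ P_{Vidio} = 365/6 + (1/3)P_{Streamly}.
At P_{Streamly} = 107: P_{Vidio} = 365/6 + (1/3)·107 = 96.5.

96.5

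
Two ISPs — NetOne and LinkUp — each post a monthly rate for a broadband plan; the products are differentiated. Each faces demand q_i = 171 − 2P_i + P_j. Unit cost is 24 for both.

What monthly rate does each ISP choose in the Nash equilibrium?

73

NetOne's profit: π = (P_{NetOne} − 24)(171 − 2P_{NetOne} + P_{LinkUp}).
∂π/∂P_{NetOne} = 219 − 4P_{NetOne} + P_{LinkUp} = 0 ⇒ P_{NetOne} = 54.75 + 0.25P_{LinkUp}.
The game is symmetric, so in equilibrium P_{LinkUp} = P_{NetOne}: the reaction function gives 0.75P_{NetOne} = 54.75, hence P_{NetOne} = 73.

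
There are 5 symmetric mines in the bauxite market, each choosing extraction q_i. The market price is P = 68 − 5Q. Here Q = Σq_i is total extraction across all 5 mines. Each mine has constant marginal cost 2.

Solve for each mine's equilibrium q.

A representative mine's profit is π_i = q_i(68 − 5Q) − 2q_i, with Q = q_i + Σ_{j≠i} q_j.
First-order condition: 66 − 10q_i − 5Σ_{j≠i} q_j = 0.
Imposing symmetry (q_j = q for all j) turns Σ_{j≠i} q_j into 4q, so 66 = 30q and q = 2.2.

2.2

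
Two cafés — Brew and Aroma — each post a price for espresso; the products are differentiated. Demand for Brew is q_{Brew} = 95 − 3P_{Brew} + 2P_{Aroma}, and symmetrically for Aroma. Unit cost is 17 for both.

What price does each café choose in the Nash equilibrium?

Brew's profit: π = (P_{Brew} − 17)(95 − 3P_{Brew} + 2P_{Aroma}).
∂π/∂P_{Brew} = 146 − 6P_{Brew} + 2P_{Aroma} = 0 ⇒ P_{Brew} = 73/3 + (1/3)P_{Aroma}.
By symmetry P_{Aroma} = P_{Brew}; substituting into the reaction function, (2/3)P_{Brew} = 73/3 and P_{Brew} = 36.5.

36.5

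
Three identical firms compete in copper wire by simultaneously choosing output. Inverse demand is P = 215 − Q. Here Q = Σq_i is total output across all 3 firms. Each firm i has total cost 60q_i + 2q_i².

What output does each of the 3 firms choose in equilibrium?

A representative firm's profit is π_i = q_i(215 − Q) − 60q_i − 2q_i², with Q = q_i + Σ_{j≠i} q_j.
First-order condition: 155 − 6q_i − Σ_{j≠i} q_j = 0.
Imposing symmetry (q_j = q for all j) turns Σ_{j≠i} q_j into 2q, so 155 = 8q and q = 19.375.

19.375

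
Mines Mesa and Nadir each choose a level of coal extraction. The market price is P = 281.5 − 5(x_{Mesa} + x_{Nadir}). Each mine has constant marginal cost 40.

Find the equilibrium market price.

120.5

Mine Mesa's profit: π = x_{Mesa}(281.5 − 5(x_{Mesa} + x_{Nadir})) − 40x_{Mesa}.
∂π/∂x_{Mesa} = 241.5 − 10x_{Mesa} − 5x_{Nadir} = 0, so x_{Mesa} = 24.15 − 0.5x_{Nadir}.
Setting x_{Mesa} = x_{Nadir} in the reaction function: x_{Mesa} = 24.15 − 0.5x_{Mesa}, so x_{Mesa} = 24.15 / 1.5 = 16.1.
Equilibrium price: P = 281.5 − 5·32.2 = 120.5.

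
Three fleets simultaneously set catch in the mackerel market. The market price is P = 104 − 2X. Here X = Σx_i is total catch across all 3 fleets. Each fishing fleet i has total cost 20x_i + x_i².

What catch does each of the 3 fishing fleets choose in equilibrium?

A representative fishing fleet's profit is π_i = x_i(104 − 2X) − 20x_i − x_i², with X = x_i + Σ_{j≠i} x_j.
First-order condition: 84 − 6x_i − 2Σ_{j≠i} x_j = 0.
In a symmetric equilibrium every fishing fleet chooses the same x, so Σ_{j≠i} x_j = 2x. The condition becomes 84 − 10x = 0, giving x = 84/10 = 8.4.

8.4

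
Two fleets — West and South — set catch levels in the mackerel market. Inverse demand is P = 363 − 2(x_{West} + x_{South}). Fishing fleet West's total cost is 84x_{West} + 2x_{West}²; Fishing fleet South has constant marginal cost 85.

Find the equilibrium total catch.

79.5

Fishing fleet West's profit: π = x_{West}(363 − 2(x_{West} + x_{South})) − 84x_{West} − 2x_{West}².
∂π/∂x_{West} = 279 − 8x_{West} − 2x_{South} = 0, so x_{West} = 34.875 − 0.25x_{South}.
For South: ∂π/∂x_{South} = 278 − 4x_{South} − 2x_{West} = 0 ⇒ x_{South} = 69.5 − 0.5x_{West}.
Solving the two reaction functions simultaneously: (1 − (−0.25)(−0.5))x_{West} = 34.875 − 0.25·69.5, so 0.875x_{West} = 17.5 and x_{West} = 20.
Then x_{South} = 69.5 − 0.5·20 = 59.5.
Total catch: 20 + 59.5 = 79.5.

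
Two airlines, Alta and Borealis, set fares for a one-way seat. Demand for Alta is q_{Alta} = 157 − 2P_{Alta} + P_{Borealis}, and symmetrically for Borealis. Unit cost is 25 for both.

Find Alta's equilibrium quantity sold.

Alta's profit: π = (P_{Alta} − 25)(157 − 2P_{Alta} + P_{Borealis}).
∂π/∂P_{Alta} = 207 − 4P_{Alta} + P_{Borealis} = 0 ⇒ P_{Alta} = 51.75 + 0.25P_{Borealis}.
Setting P_{Alta} = P_{Borealis} in the reaction function: P_{Alta} = 51.75 + 0.25P_{Alta}, so P_{Alta} = 51.75 / 0.75 = 69.
q_{Alta} = 157 − 2·69 + 69 = 88.

88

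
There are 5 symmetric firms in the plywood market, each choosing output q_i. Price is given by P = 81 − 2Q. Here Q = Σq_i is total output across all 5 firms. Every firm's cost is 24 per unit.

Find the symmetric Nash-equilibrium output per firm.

4.75

A representative firm's profit is π_i = q_i(81 − 2Q) − 24q_i, with Q = q_i + Σ_{j≠i} q_j.
First-order condition: 57 − 4q_i − 2Σ_{j≠i} q_j = 0.
In a symmetric equilibrium every firm chooses the same q, so Σ_{j≠i} q_j = 4q. The condition becomes 57 − 12q = 0, giving q = 57/12 = 4.75.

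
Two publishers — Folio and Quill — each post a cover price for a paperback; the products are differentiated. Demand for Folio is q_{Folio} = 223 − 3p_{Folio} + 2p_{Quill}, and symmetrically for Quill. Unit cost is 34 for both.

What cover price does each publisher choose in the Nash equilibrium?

81.25

Folio's profit: π = (p_{Folio} − 34)(223 − 3p_{Folio} + 2p_{Quill}).
∂π/∂p_{Folio} = 325 − 6p_{Folio} + 2p_{Quill} = 0 ⇒ p_{Folio} = 325/6 + (1/3)p_{Quill}.
Setting p_{Folio} = p_{Quill} in the reaction function: p_{Folio} = 325/6 + (1/3)p_{Folio}, so p_{Folio} = (325/6) / (2/3) = 81.25.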